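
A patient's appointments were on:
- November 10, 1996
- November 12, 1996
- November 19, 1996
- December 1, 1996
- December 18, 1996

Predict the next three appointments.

Gaps: 2, 7, 12, 17 days — each gap is 5 larger than the previous one.
Next gap: 22 days. December 18, 1996 + 22 days = January 9, 1997.
Next gap: 27 days. January 9, 1997 + 27 days = February 5, 1997.
Next gap: 32 days. February 5, 1997 + 32 days = March 9, 1997.

January 9, 1997; February 5, 1997; March 9, 1997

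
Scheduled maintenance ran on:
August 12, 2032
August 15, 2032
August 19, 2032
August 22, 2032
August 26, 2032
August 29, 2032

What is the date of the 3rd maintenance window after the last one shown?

Gaps: 3, 4, 3, 4, 3 days — not constant, but cyclic with period 2.
The events fall on every Thursday and Sunday.
The following Thursday is September 2, 2032.
The following Sunday is September 5, 2032.
The following Thursday is September 9, 2032.

September 9, 2032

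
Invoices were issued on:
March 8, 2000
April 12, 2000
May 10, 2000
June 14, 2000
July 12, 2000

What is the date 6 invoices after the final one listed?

January 10, 2001

Gaps: 35, 28, 35, 28 days — a mix of 28 and 35. Every date is a Wednesday.
Each is the 2nd Wednesday of its month.
August 2000 — 2nd Wednesday is August 9, 2000.
September 2000 — 2nd Wednesday is September 13, 2000.
2nd Wednesday of October 2000: October 11, 2000.
2nd Wednesday of November 2000: November 8, 2000.
2nd Wednesday of December 2000: December 13, 2000.
January 2001 — 2nd Wednesday is January 10, 2001.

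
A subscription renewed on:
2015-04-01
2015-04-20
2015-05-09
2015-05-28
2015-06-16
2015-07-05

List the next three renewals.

2015-07-24, 2015-08-12, 2015-08-31

The spacing is 19, 19, 19, 19, 19 days — always 19 days.
2015-07-05 + 19 days = 2015-07-24.
2015-07-24 + 19 days = 2015-08-12.
2015-08-12 + 19 days = 2015-08-31.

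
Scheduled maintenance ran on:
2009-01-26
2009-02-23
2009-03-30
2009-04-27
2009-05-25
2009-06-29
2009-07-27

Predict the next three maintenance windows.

Every date is a Monday; gaps 28, 35, 28, 28, 35, 28 days.
Each is the last Monday of its month (at least one falls on the 29th or later, ruling out '4th Monday').
Last Monday of August 2009: 2009-08-31.
September 2009 ends with Monday 2009-09-28.
Last Monday of October 2009: 2009-10-26.

2009-08-31, 2009-09-28, 2009-10-26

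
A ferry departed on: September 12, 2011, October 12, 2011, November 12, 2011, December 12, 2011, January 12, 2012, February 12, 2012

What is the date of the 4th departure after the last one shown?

June 12, 2012

Each date is the 12th; the gaps (30, 31, 30, 31, 31) track the month lengths.
The rule is the 12th of each month.
March 2012: March 12, 2012.
April 2012: April 12, 2012.
Next: May 2012 → May 12, 2012.
Next: June 2012 → June 12, 2012.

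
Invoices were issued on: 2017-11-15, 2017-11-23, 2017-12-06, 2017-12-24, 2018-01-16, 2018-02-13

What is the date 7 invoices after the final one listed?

The spacing grows by 5 each time: 8, 13, 18, 23, 28 days.
Next gap: 33 days. 2018-02-13 + 33 days = 2018-03-18.
Next gap: 38 days. 2018-03-18 + 38 days = 2018-04-25.
Next gap: 43 days. 2018-04-25 + 43 days = 2018-06-07.
Next gap: 48 days. 2018-06-07 + 48 days = 2018-07-25.
Next gap: 53 days. 2018-07-25 + 53 days = 2018-09-16.
Next gap: 58 days. 2018-09-16 + 58 days = 2018-11-13.
Next gap: 63 days. 2018-11-13 + 63 days = 2019-01-15.

2019-01-15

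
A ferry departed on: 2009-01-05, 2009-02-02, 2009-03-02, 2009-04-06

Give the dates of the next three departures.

2009-05-04, 2009-06-01, 2009-07-06

Gaps: 28, 28, 35 days — a mix of 28 and 35. Every date is a Monday.
Each is the 1st Monday of its month.
May 2009 — 1st Monday is 2009-05-04.
1st Monday of June 2009: 2009-06-01.
1st Monday of July 2009: 2009-07-06.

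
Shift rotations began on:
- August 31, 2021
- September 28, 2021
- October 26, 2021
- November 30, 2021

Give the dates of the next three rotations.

December 28, 2021; January 25, 2022; February 22, 2022

These are Tuesdays with 28, 28, 35-day gaps.
Each is the final Tuesday of its month — August 31, 2021 is past the 28th, so '4th Tuesday' doesn't fit.
Last Tuesday of December 2021: December 28, 2021.
January 2022 ends with Tuesday January 25, 2022.
February 2022 ends with Tuesday February 22, 2022.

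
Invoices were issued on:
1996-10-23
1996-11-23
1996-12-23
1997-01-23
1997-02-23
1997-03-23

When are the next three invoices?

Each date is the 23rd; the gaps (31, 30, 31, 31, 28) track the month lengths.
The rule is the 23rd of each month.
Next: April 1997 → 1997-04-23.
Next: May 1997 → 1997-05-23.
Next: June 1997 → 1997-06-23.

1997-04-23, 1997-05-23, 1997-06-23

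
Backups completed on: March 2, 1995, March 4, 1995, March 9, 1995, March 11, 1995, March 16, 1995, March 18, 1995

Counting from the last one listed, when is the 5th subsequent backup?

Every event lands on a Thursday or Saturday (gaps cycle 2, 5, 2, 5, 2).
So the schedule is: every Thursday and Saturday.
The following Thursday is March 23, 1995.
The following Saturday is March 25, 1995.
The following Thursday is March 30, 1995.
The following Saturday is April 1, 1995.
Next Thursday: April 6, 1995.

April 6, 1995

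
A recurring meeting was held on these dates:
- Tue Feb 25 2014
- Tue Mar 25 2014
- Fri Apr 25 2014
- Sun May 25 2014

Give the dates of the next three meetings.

Gaps: 28, 31, 30 days — not constant. Every event is on the 25th of the month.
Pattern: the 25th of each month.
Next: June 2014 → Wed Jun 25 2014.
July 2014: Fri Jul 25 2014.
Next: August 2014 → Mon Aug 25 2014.

Wed Jun 25 2014, Fri Jul 25 2014, Mon Aug 25 2014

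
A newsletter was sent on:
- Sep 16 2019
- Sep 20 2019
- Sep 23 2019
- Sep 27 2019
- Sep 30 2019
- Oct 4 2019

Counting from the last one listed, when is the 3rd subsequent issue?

The gap pattern 4, 3, 4, 3, 4 repeats every 2 events.
These are the Mondays and Fridays of each week.
The following Monday is Oct 7 2019.
The following Friday is Oct 11 2019.
Next Monday: Oct 14 2019.

Oct 14 2019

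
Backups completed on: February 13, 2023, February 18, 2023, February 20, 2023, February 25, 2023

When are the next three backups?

Gaps: 5, 2, 5 days — not constant, but cyclic with period 2.
The events fall on every Monday and Saturday.
Next Monday: February 27, 2023.
Next Saturday: March 4, 2023.
The following Monday is March 6, 2023.

February 27, 2023; March 4, 2023; March 6, 2023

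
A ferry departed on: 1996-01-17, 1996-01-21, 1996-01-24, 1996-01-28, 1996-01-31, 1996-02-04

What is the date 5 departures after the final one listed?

Gaps: 4, 3, 4, 3, 4 days — not constant, but cyclic with period 2.
The events fall on every Wednesday and Sunday.
The following Wednesday is 1996-02-07.
The following Sunday is 1996-02-11.
Next Wednesday: 1996-02-14.
Next Sunday: 1996-02-18.
The following Wednesday is 1996-02-21.

1996-02-21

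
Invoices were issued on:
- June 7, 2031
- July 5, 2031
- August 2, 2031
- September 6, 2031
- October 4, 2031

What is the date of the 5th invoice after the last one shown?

All dates are Saturdays, 28, 28, 35, 28 days apart.
Specifically, the 1st Saturday of each month.
1st Saturday of November 2031: November 1, 2031.
December 2031 — 1st Saturday is December 6, 2031.
1st Saturday of January 2032: January 3, 2032.
February 2032 — 1st Saturday is February 7, 2032.
1st Saturday of March 2032: March 6, 2032.

March 6, 2032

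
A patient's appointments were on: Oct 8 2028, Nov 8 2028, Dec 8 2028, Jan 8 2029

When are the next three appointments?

Feb 8 2029, Mar 8 2029, Apr 8 2029

Each date is the 8th; the gaps (31, 30, 31) track the month lengths.
The rule is the 8th of each month.
February 2029: Feb 8 2029.
Next: March 2029 → Mar 8 2029.
Next: April 2029 → Apr 8 2029.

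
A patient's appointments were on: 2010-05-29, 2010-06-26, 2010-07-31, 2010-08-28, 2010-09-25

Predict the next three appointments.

2010-10-30, 2010-11-27, 2010-12-25

Every date is a Saturday; gaps 28, 35, 28, 28 days.
Each is the last Saturday of its month (at least one falls on the 29th or later, ruling out '4th Saturday').
Last Saturday of October 2010: 2010-10-30.
November 2010 ends with Saturday 2010-11-27.
Last Saturday of December 2010: 2010-12-25.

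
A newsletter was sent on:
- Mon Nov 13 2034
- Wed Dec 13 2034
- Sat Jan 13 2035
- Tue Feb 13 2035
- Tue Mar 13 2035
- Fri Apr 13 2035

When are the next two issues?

Gaps: 30, 31, 31, 28, 31 days — not constant. Every event is on the 13th of the month.
Pattern: the 13th of each month.
May 2035: Sun May 13 2035.
June 2035: Wed Jun 13 2035.

Sun May 13 2035, Wed Jun 13 2035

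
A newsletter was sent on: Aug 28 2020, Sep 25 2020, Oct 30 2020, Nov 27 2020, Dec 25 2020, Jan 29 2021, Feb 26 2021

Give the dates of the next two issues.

Every date is a Friday; gaps 28, 35, 28, 28, 35, 28 days.
Each is the last Friday of its month (at least one falls on the 29th or later, ruling out '4th Friday').
Last Friday of March 2021: Mar 26 2021.
Last Friday of April 2021: Apr 30 2021.

Mar 26 2021, Apr 30 2021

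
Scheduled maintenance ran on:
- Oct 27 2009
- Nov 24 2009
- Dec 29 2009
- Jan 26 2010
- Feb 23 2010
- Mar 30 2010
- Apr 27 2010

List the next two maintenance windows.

May 25 2010, Jun 29 2010

These are Tuesdays with 28, 35, 28, 28, 35, 28-day gaps.
Each is the final Tuesday of its month — Dec 29 2009 is past the 28th, so '4th Tuesday' doesn't fit.
May 2010 ends with Tuesday May 25 2010.
Last Tuesday of June 2010: Jun 29 2010.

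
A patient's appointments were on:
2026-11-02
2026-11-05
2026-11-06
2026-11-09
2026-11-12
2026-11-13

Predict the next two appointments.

Gaps: 3, 1, 3, 3, 1 days — not constant, but cyclic with period 3.
The events fall on every Monday, Thursday and Friday.
The following Monday is 2026-11-16.
Next Thursday: 2026-11-19.

2026-11-16, 2026-11-19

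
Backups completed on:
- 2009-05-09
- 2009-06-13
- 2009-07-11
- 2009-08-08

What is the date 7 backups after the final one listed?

All dates are Saturdays, 35, 28, 28 days apart.
Specifically, the 2nd Saturday of each month.
September 2009 — 2nd Saturday is 2009-09-12.
October 2009 — 2nd Saturday is 2009-10-10.
2nd Saturday of November 2009: 2009-11-14.
2nd Saturday of December 2009: 2009-12-12.
2nd Saturday of January 2010: 2010-01-09.
2nd Saturday of February 2010: 2010-02-13.
2nd Saturday of March 2010: 2010-03-13.

2010-03-13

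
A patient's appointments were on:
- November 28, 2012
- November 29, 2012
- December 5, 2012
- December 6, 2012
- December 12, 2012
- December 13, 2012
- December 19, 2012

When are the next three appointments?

December 20, 2012; December 26, 2012; December 27, 2012

Gaps: 1, 6, 1, 6, 1, 6 days — not constant, but cyclic with period 2.
The events fall on every Wednesday and Thursday.
The following Thursday is December 20, 2012.
Next Wednesday: December 26, 2012.
Next Thursday: December 27, 2012.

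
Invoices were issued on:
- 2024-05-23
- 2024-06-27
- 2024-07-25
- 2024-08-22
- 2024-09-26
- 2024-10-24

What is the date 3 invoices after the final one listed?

All dates are Thursdays, 35, 28, 28, 35, 28 days apart.
Specifically, the 4th Thursday of each month.
4th Thursday of November 2024: 2024-11-28.
4th Thursday of December 2024: 2024-12-26.
January 2025 — 4th Thursday is 2025-01-23.

2025-01-23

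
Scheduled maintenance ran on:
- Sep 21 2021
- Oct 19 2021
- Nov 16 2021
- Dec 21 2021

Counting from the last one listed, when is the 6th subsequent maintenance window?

Jun 21 2022

These are Tuesdays at 28- or 35-day spacing (28, 28, 35).
The pattern: 3rd Tuesday of the month.
January 2022 — 3rd Tuesday is Jan 18 2022.
3rd Tuesday of February 2022: Feb 15 2022.
March 2022 — 3rd Tuesday is Mar 15 2022.
April 2022 — 3rd Tuesday is Apr 19 2022.
3rd Tuesday of May 2022: May 17 2022.
June 2022 — 3rd Tuesday is Jun 21 2022.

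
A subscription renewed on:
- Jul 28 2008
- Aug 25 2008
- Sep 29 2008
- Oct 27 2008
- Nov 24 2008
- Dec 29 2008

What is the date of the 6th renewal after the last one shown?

Jun 29 2009

Every date is a Monday; gaps 28, 35, 28, 28, 35 days.
Each is the last Monday of its month (at least one falls on the 29th or later, ruling out '4th Monday').
January 2009 ends with Monday Jan 26 2009.
February 2009 ends with Monday Feb 23 2009.
March 2009 ends with Monday Mar 30 2009.
April 2009 ends with Monday Apr 27 2009.
May 2009 ends with Monday May 25 2009.
June 2009 ends with Monday Jun 29 2009.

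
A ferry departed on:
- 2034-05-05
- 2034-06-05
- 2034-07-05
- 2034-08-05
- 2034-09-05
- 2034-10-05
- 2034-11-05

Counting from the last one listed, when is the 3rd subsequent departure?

The day-of-month is always 5 (31, 30, 31, 31, 30, 31 days between events).
So this recurs on the 5th of each month.
December 2034: 2034-12-05.
January 2035: 2035-01-05.
February 2035: 2035-02-05.

2035-02-05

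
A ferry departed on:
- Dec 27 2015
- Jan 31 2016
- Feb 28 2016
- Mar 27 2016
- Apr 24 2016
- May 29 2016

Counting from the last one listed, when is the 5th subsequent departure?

Oct 30 2016

All Sundays; the gaps (35, 28, 28, 28, 35) vary with month length.
This is the last Sunday of each month.
June 2016 ends with Sunday Jun 26 2016.
July 2016 ends with Sunday Jul 31 2016.
Last Sunday of August 2016: Aug 28 2016.
Last Sunday of September 2016: Sep 25 2016.
October 2016 ends with Sunday Oct 30 2016.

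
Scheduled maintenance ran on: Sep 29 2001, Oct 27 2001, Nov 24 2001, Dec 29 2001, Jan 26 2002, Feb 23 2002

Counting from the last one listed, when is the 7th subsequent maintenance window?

Sep 28 2002

These are Saturdays with 28, 28, 35, 28, 28-day gaps.
Each is the final Saturday of its month — Sep 29 2001 is past the 28th, so '4th Saturday' doesn't fit.
March 2002 ends with Saturday Mar 30 2002.
Last Saturday of April 2002: Apr 27 2002.
May 2002 ends with Saturday May 25 2002.
Last Saturday of June 2002: Jun 29 2002.
Last Saturday of July 2002: Jul 27 2002.
Last Saturday of August 2002: Aug 31 2002.
Last Saturday of September 2002: Sep 28 2002.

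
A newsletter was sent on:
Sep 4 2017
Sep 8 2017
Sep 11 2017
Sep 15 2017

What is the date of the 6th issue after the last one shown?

Every event lands on a Monday or Friday (gaps cycle 4, 3, 4).
So the schedule is: every Monday and Friday.
Next Monday: Sep 18 2017.
Next Friday: Sep 22 2017.
The following Monday is Sep 25 2017.
The following Friday is Sep 29 2017.
The following Monday is Oct 2 2017.
Next Friday: Oct 6 2017.

Oct 6 2017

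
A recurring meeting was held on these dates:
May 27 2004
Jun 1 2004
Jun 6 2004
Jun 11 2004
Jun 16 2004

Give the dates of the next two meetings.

Gaps between consecutive events: 5, 5, 5, 5 days — a constant 5-day interval.
Jun 16 2004 + 5 days = Jun 21 2004.
Jun 21 2004 + 5 days = Jun 26 2004.

Jun 21 2004, Jun 26 2004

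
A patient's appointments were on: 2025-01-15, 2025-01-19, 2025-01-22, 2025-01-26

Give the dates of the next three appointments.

2025-01-29, 2025-02-02, 2025-02-05

Gaps: 4, 3, 4 days — not constant, but cyclic with period 2.
The events fall on every Wednesday and Sunday.
The following Wednesday is 2025-01-29.
Next Sunday: 2025-02-02.
The following Wednesday is 2025-02-05.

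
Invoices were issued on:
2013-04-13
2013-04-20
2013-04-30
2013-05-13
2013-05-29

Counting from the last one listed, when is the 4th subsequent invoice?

The spacing grows by 3 each time: 7, 10, 13, 16 days.
Next gap: 19 days. 2013-05-29 + 19 days = 2013-06-17.
Next gap: 22 days. 2013-06-17 + 22 days = 2013-07-09.
Next gap: 25 days. 2013-07-09 + 25 days = 2013-08-03.
Next gap: 28 days. 2013-08-03 + 28 days = 2013-08-31.

2013-08-31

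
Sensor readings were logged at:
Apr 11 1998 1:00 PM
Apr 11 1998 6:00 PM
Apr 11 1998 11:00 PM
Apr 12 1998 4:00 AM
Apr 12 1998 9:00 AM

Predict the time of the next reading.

The interval is a steady 5 hours (5, 5, 5, 5).
Apr 12 1998 9:00 AM + 5 h = Apr 12 1998 2:00 PM.

Apr 12 1998 2:00 PM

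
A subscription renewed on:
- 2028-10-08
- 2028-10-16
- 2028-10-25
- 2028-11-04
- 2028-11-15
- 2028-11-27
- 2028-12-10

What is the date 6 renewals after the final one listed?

Gaps: 8, 9, 10, 11, 12, 13 days — each gap is 1 larger than the previous one.
Next gap: 14 days. 2028-12-10 + 14 days = 2028-12-24.
Next gap: 15 days. 2028-12-24 + 15 days = 2029-01-08.
Next gap: 16 days. 2029-01-08 + 16 days = 2029-01-24.
Next gap: 17 days. 2029-01-24 + 17 days = 2029-02-10.
Next gap: 18 days. 2029-02-10 + 18 days = 2029-02-28.
Next gap: 19 days. 2029-02-28 + 19 days = 2029-03-19.

2029-03-19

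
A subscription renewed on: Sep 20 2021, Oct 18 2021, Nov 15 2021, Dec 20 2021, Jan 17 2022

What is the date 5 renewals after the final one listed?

Gaps: 28, 28, 35, 28 days — a mix of 28 and 35. Every date is a Monday.
Each is the 3rd Monday of its month.
February 2022 — 3rd Monday is Feb 21 2022.
3rd Monday of March 2022: Mar 21 2022.
3rd Monday of April 2022: Apr 18 2022.
3rd Monday of May 2022: May 16 2022.
3rd Monday of June 2022: Jun 20 2022.

Jun 20 2022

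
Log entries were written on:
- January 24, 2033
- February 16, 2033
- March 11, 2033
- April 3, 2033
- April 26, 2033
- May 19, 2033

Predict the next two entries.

June 11, 2033; July 4, 2033

Gaps between consecutive events: 23, 23, 23, 23, 23 days — a constant 23-day interval.
May 19, 2033 + 23 days = June 11, 2033.
June 11, 2033 + 23 days = July 4, 2033.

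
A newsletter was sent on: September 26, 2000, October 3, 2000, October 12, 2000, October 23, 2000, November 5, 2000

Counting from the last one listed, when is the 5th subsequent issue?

The spacing grows by 2 each time: 7, 9, 11, 13 days.
Next gap: 15 days. November 5, 2000 + 15 days = November 20, 2000.
Next gap: 17 days. November 20, 2000 + 17 days = December 7, 2000.
Next gap: 19 days. December 7, 2000 + 19 days = December 26, 2000.
Next gap: 21 days. December 26, 2000 + 21 days = January 16, 2001.
Next gap: 23 days. January 16, 2001 + 23 days = February 8, 2001.

February 8, 2001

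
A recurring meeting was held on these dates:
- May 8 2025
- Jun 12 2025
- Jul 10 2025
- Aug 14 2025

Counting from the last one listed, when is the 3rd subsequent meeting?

Nov 13 2025

Gaps: 35, 28, 35 days — a mix of 28 and 35. Every date is a Thursday.
Each is the 2nd Thursday of its month.
2nd Thursday of September 2025: Sep 11 2025.
2nd Thursday of October 2025: Oct 9 2025.
November 2025 — 2nd Thursday is Nov 13 2025.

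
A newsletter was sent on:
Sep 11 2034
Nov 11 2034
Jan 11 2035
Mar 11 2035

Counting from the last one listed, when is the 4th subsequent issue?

Each date is the 11th; the gaps (61, 61, 59) track the month lengths.
The rule is the 11th of every 2 months.
May 2035: May 11 2035.
July 2035: Jul 11 2035.
September 2035: Sep 11 2035.
Next: November 2035 → Nov 11 2035.

Nov 11 2035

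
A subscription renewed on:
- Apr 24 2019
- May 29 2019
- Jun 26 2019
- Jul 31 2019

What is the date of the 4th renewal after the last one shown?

Nov 27 2019

These are Wednesdays with 35, 28, 35-day gaps.
Each is the final Wednesday of its month — May 29 2019 is past the 28th, so '4th Wednesday' doesn't fit.
Last Wednesday of August 2019: Aug 28 2019.
September 2019 ends with Wednesday Sep 25 2019.
Last Wednesday of October 2019: Oct 30 2019.
Last Wednesday of November 2019: Nov 27 2019.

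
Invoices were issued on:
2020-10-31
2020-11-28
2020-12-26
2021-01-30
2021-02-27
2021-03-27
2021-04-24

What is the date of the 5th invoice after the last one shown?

2021-09-25

These are Saturdays with 28, 28, 35, 28, 28, 28-day gaps.
Each is the final Saturday of its month — 2020-10-31 is past the 28th, so '4th Saturday' doesn't fit.
Last Saturday of May 2021: 2021-05-29.
June 2021 ends with Saturday 2021-06-26.
July 2021 ends with Saturday 2021-07-31.
August 2021 ends with Saturday 2021-08-28.
Last Saturday of September 2021: 2021-09-25.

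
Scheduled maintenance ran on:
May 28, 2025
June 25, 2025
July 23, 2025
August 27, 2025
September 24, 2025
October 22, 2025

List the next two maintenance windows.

November 26, 2025; December 24, 2025

All dates are Wednesdays, 28, 28, 35, 28, 28 days apart.
Specifically, the 4th Wednesday of each month.
November 2025 — 4th Wednesday is November 26, 2025.
4th Wednesday of December 2025: December 24, 2025.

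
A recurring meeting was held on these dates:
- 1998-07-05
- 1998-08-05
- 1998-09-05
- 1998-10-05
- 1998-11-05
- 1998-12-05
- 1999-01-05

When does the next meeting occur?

Each date is the 5th; the gaps (31, 31, 30, 31, 30, 31) track the month lengths.
The rule is the 5th of each month.
February 1999: 1999-02-05.

1999-02-05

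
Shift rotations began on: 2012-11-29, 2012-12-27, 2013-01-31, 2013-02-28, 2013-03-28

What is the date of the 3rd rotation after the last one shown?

Every date is a Thursday; gaps 28, 35, 28, 28 days.
Each is the last Thursday of its month (at least one falls on the 29th or later, ruling out '4th Thursday').
April 2013 ends with Thursday 2013-04-25.
May 2013 ends with Thursday 2013-05-30.
June 2013 ends with Thursday 2013-06-27.

2013-06-27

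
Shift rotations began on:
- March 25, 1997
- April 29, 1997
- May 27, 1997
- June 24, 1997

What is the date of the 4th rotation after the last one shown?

Every date is a Tuesday; gaps 35, 28, 28 days.
Each is the last Tuesday of its month (at least one falls on the 29th or later, ruling out '4th Tuesday').
July 1997 ends with Tuesday July 29, 1997.
August 1997 ends with Tuesday August 26, 1997.
Last Tuesday of September 1997: September 30, 1997.
Last Tuesday of October 1997: October 28, 1997.

October 28, 1997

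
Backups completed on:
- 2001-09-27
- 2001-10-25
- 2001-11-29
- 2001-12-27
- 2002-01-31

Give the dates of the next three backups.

These are Thursdays with 28, 35, 28, 35-day gaps.
Each is the final Thursday of its month — 2001-11-29 is past the 28th, so '4th Thursday' doesn't fit.
Last Thursday of February 2002: 2002-02-28.
Last Thursday of March 2002: 2002-03-28.
Last Thursday of April 2002: 2002-04-25.

2002-02-28, 2002-03-28, 2002-04-25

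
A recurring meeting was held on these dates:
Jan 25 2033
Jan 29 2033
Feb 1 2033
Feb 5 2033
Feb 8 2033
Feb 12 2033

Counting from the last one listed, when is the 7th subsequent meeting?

Mar 8 2033

The gap pattern 4, 3, 4, 3, 4 repeats every 2 events.
These are the Tuesdays and Saturdays of each week.
The following Tuesday is Feb 15 2033.
The following Saturday is Feb 19 2033.
Next Tuesday: Feb 22 2033.
The following Saturday is Feb 26 2033.
The following Tuesday is Mar 1 2033.
Next Saturday: Mar 5 2033.
The following Tuesday is Mar 8 2033.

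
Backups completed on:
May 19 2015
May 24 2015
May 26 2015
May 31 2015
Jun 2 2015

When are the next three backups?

Jun 7 2015, Jun 9 2015, Jun 14 2015

The gap pattern 5, 2, 5, 2 repeats every 2 events.
These are the Tuesdays and Sundays of each week.
Next Sunday: Jun 7 2015.
Next Tuesday: Jun 9 2015.
Next Sunday: Jun 14 2015.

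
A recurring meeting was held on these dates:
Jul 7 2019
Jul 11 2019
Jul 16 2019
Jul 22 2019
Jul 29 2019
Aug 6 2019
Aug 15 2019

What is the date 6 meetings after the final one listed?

Gaps: 4, 5, 6, 7, 8, 9 days — each gap is 1 larger than the previous one.
Next gap: 10 days. Aug 15 2019 + 10 days = Aug 25 2019.
Next gap: 11 days. Aug 25 2019 + 11 days = Sep 5 2019.
Next gap: 12 days. Sep 5 2019 + 12 days = Sep 17 2019.
Next gap: 13 days. Sep 17 2019 + 13 days = Sep 30 2019.
Next gap: 14 days. Sep 30 2019 + 14 days = Oct 14 2019.
Next gap: 15 days. Oct 14 2019 + 15 days = Oct 29 2019.

Oct 29 2019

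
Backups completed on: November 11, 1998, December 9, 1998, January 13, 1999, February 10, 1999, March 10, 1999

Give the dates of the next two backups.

April 14, 1999; May 12, 1999

These are Wednesdays at 28- or 35-day spacing (28, 35, 28, 28).
The pattern: 2nd Wednesday of the month.
2nd Wednesday of April 1999: April 14, 1999.
2nd Wednesday of May 1999: May 12, 1999.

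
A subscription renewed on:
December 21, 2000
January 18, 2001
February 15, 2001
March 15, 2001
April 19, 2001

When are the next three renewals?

May 17, 2001; June 21, 2001; July 19, 2001

Gaps: 28, 28, 28, 35 days — a mix of 28 and 35. Every date is a Thursday.
Each is the 3rd Thursday of its month.
May 2001 — 3rd Thursday is May 17, 2001.
June 2001 — 3rd Thursday is June 21, 2001.
July 2001 — 3rd Thursday is July 19, 2001.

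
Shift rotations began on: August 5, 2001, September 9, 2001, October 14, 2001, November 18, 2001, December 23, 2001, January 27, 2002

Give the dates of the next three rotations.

The spacing is 35, 35, 35, 35, 35 days — always 35 days.
January 27, 2002 + 35 days = March 3, 2002.
March 3, 2002 + 35 days = April 7, 2002.
April 7, 2002 + 35 days = May 12, 2002.

March 3, 2002; April 7, 2002; May 12, 2002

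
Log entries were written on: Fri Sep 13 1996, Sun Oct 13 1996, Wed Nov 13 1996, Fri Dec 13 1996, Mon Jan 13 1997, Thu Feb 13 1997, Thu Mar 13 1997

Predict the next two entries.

Each date is the 13th; the gaps (30, 31, 30, 31, 31, 28) track the month lengths.
The rule is the 13th of each month.
Next: April 1997 → Sun Apr 13 1997.
May 1997: Tue May 13 1997.

Sun Apr 13 1997, Tue May 13 1997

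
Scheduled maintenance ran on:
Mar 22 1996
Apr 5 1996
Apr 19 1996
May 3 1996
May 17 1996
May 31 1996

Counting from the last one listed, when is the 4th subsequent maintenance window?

The spacing is 14, 14, 14, 14, 14 days — always 14 days.
May 31 1996 + 14 days = Jun 14 1996.
Jun 14 1996 + 14 days = Jun 28 1996.
Jun 28 1996 + 14 days = Jul 12 1996.
Jul 12 1996 + 14 days = Jul 26 1996.

Jul 26 1996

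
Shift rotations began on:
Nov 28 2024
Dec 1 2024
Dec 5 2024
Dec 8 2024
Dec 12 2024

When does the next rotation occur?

Dec 15 2024

Every event lands on a Thursday or Sunday (gaps cycle 3, 4, 3, 4).
So the schedule is: every Thursday and Sunday.
Next Sunday: Dec 15 2024.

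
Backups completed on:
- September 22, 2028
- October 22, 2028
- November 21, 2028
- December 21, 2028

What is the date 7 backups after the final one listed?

July 19, 2029

Every event comes 30 days after the last (30, 30, 30).
December 21, 2028 + 30 days = January 20, 2029.
January 20, 2029 + 30 days = February 19, 2029.
February 19, 2029 + 30 days = March 21, 2029.
March 21, 2029 + 30 days = April 20, 2029.
April 20, 2029 + 30 days = May 20, 2029.
May 20, 2029 + 30 days = June 19, 2029.
June 19, 2029 + 30 days = July 19, 2029.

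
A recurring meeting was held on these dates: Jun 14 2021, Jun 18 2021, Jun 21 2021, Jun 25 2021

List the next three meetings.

Gaps: 4, 3, 4 days — not constant, but cyclic with period 2.
The events fall on every Monday and Friday.
Next Monday: Jun 28 2021.
The following Friday is Jul 2 2021.
The following Monday is Jul 5 2021.

Jun 28 2021, Jul 2 2021, Jul 5 2021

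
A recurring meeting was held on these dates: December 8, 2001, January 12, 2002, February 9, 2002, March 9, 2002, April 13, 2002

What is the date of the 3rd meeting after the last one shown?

July 13, 2002

These are Saturdays at 28- or 35-day spacing (35, 28, 28, 35).
The pattern: 2nd Saturday of the month.
May 2002 — 2nd Saturday is May 11, 2002.
2nd Saturday of June 2002: June 8, 2002.
2nd Saturday of July 2002: July 13, 2002.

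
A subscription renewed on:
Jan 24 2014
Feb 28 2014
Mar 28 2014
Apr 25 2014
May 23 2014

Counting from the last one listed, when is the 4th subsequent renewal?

Sep 26 2014

All dates are Fridays, 35, 28, 28, 28 days apart.
Specifically, the 4th Friday of each month.
4th Friday of June 2014: Jun 27 2014.
4th Friday of July 2014: Jul 25 2014.
4th Friday of August 2014: Aug 22 2014.
September 2014 — 4th Friday is Sep 26 2014.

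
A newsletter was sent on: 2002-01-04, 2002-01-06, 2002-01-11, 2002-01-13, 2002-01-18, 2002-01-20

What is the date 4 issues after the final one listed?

2002-02-03

Gaps: 2, 5, 2, 5, 2 days — not constant, but cyclic with period 2.
The events fall on every Friday and Sunday.
Next Friday: 2002-01-25.
The following Sunday is 2002-01-27.
The following Friday is 2002-02-01.
Next Sunday: 2002-02-03.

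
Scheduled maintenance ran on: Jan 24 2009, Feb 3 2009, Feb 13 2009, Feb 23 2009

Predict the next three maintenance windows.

Gaps between consecutive events: 10, 10, 10 days — a constant 10-day interval.
Feb 23 2009 + 10 days = Mar 5 2009.
Mar 5 2009 + 10 days = Mar 15 2009.
Mar 15 2009 + 10 days = Mar 25 2009.

Mar 5 2009, Mar 15 2009, Mar 25 2009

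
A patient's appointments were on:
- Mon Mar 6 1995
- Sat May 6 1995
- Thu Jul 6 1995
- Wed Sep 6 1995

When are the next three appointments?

The day-of-month is always 6 (61, 61, 62 days between events).
So this recurs on the 6th of every 2 months.
Next: November 1995 → Mon Nov 6 1995.
Next: January 1996 → Sat Jan 6 1996.
March 1996: Wed Mar 6 1996.

Mon Nov 6 1995, Sat Jan 6 1996, Wed Mar 6 1996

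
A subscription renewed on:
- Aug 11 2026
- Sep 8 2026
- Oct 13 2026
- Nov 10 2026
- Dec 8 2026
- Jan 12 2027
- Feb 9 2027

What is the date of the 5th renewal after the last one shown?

These are Tuesdays at 28- or 35-day spacing (28, 35, 28, 28, 35, 28).
The pattern: 2nd Tuesday of the month.
March 2027 — 2nd Tuesday is Mar 9 2027.
2nd Tuesday of April 2027: Apr 13 2027.
2nd Tuesday of May 2027: May 11 2027.
June 2027 — 2nd Tuesday is Jun 8 2027.
2nd Tuesday of July 2027: Jul 13 2027.

Jul 13 2027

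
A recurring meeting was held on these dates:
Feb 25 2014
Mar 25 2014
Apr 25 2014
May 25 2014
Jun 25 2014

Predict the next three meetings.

Jul 25 2014, Aug 25 2014, Sep 25 2014

Gaps: 28, 31, 30, 31 days — not constant. Every event is on the 25th of the month.
Pattern: the 25th of each month.
Next: July 2014 → Jul 25 2014.
August 2014: Aug 25 2014.
September 2014: Sep 25 2014.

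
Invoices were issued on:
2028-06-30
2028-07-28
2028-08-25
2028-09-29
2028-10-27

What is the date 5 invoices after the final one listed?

2029-03-30

Every date is a Friday; gaps 28, 28, 35, 28 days.
Each is the last Friday of its month (at least one falls on the 29th or later, ruling out '4th Friday').
Last Friday of November 2028: 2028-11-24.
December 2028 ends with Friday 2028-12-29.
January 2029 ends with Friday 2029-01-26.
February 2029 ends with Friday 2029-02-23.
Last Friday of March 2029: 2029-03-30.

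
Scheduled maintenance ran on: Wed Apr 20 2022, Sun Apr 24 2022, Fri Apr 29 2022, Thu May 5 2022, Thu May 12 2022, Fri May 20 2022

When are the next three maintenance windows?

Sun May 29 2022, Wed Jun 8 2022, Sun Jun 19 2022

The spacing grows by 1 each time: 4, 5, 6, 7, 8 days.
Next gap: 9 days. Fri May 20 2022 + 9 days = Sun May 29 2022.
Next gap: 10 days. Sun May 29 2022 + 10 days = Wed Jun 8 2022.
Next gap: 11 days. Wed Jun 8 2022 + 11 days = Sun Jun 19 2022.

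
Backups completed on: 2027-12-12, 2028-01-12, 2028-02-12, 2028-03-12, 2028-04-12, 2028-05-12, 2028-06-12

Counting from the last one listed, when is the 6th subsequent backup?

Gaps: 31, 31, 29, 31, 30, 31 days — not constant. Every event is on the 12th of the month.
Pattern: the 12th of each month.
July 2028: 2028-07-12.
August 2028: 2028-08-12.
September 2028: 2028-09-12.
Next: October 2028 → 2028-10-12.
Next: November 2028 → 2028-11-12.
December 2028: 2028-12-12.

2028-12-12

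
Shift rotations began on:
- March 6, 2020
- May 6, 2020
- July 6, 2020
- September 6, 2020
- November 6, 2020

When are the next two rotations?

The day-of-month is always 6 (61, 61, 62, 61 days between events).
So this recurs on the 6th of every 2 months.
Next: January 2021 → January 6, 2021.
Next: March 2021 → March 6, 2021.

January 6, 2021; March 6, 2021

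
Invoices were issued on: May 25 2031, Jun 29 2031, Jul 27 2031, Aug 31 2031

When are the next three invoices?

These are Sundays with 35, 28, 35-day gaps.
Each is the final Sunday of its month — Jun 29 2031 is past the 28th, so '4th Sunday' doesn't fit.
Last Sunday of September 2031: Sep 28 2031.
Last Sunday of October 2031: Oct 26 2031.
November 2031 ends with Sunday Nov 30 2031.

Sep 28 2031, Oct 26 2031, Nov 30 2031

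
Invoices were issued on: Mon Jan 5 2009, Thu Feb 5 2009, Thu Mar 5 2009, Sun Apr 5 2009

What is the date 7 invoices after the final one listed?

The day-of-month is always 5 (31, 28, 31 days between events).
So this recurs on the 5th of each month.
May 2009: Tue May 5 2009.
Next: June 2009 → Fri Jun 5 2009.
July 2009: Sun Jul 5 2009.
August 2009: Wed Aug 5 2009.
Next: September 2009 → Sat Sep 5 2009.
Next: October 2009 → Mon Oct 5 2009.
November 2009: Thu Nov 5 2009.

Thu Nov 5 2009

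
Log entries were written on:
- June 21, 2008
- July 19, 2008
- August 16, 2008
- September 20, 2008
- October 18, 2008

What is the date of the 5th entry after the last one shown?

All dates are Saturdays, 28, 28, 35, 28 days apart.
Specifically, the 3rd Saturday of each month.
3rd Saturday of November 2008: November 15, 2008.
3rd Saturday of December 2008: December 20, 2008.
3rd Saturday of January 2009: January 17, 2009.
3rd Saturday of February 2009: February 21, 2009.
3rd Saturday of March 2009: March 21, 2009.

March 21, 2009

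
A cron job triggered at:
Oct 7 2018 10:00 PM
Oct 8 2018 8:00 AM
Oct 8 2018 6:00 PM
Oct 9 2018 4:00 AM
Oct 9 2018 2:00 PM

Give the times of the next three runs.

Spacing: 10, 10, 10, 10 h — constant 10 h.
Oct 9 2018 2:00 PM + 10 h = Oct 10 2018 12:00 AM.
Oct 10 2018 12:00 AM + 10 h = Oct 10 2018 10:00 AM.
Oct 10 2018 10:00 AM + 10 h = Oct 10 2018 8:00 PM.

Oct 10 2018 12:00 AM, Oct 10 2018 10:00 AM, Oct 10 2018 8:00 PM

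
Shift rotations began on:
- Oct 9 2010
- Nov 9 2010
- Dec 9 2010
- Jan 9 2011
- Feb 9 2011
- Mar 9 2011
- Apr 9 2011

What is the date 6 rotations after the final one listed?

The day-of-month is always 9 (31, 30, 31, 31, 28, 31 days between events).
So this recurs on the 9th of each month.
Next: May 2011 → May 9 2011.
June 2011: Jun 9 2011.
Next: July 2011 → Jul 9 2011.
Next: August 2011 → Aug 9 2011.
September 2011: Sep 9 2011.
Next: October 2011 → Oct 9 2011.

Oct 9 2011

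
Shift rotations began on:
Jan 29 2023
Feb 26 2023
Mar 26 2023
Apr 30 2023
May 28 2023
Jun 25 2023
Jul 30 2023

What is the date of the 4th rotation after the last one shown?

Nov 26 2023

These are Sundays with 28, 28, 35, 28, 28, 35-day gaps.
Each is the final Sunday of its month — Jan 29 2023 is past the 28th, so '4th Sunday' doesn't fit.
Last Sunday of August 2023: Aug 27 2023.
Last Sunday of September 2023: Sep 24 2023.
October 2023 ends with Sunday Oct 29 2023.
November 2023 ends with Sunday Nov 26 2023.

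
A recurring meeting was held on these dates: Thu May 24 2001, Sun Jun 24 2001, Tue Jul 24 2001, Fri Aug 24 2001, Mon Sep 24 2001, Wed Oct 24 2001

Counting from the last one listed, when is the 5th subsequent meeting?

Sun Mar 24 2002

Each date is the 24th; the gaps (31, 30, 31, 31, 30) track the month lengths.
The rule is the 24th of each month.
November 2001: Sat Nov 24 2001.
December 2001: Mon Dec 24 2001.
Next: January 2002 → Thu Jan 24 2002.
February 2002: Sun Feb 24 2002.
March 2002: Sun Mar 24 2002.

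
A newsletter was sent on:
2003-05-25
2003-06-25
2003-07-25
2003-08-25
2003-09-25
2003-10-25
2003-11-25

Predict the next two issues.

2003-12-25, 2004-01-25

The day-of-month is always 25 (31, 30, 31, 31, 30, 31 days between events).
So this recurs on the 25th of each month.
December 2003: 2003-12-25.
Next: January 2004 → 2004-01-25.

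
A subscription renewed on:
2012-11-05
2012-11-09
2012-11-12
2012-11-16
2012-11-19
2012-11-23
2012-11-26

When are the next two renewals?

2012-11-30, 2012-12-03

Gaps: 4, 3, 4, 3, 4, 3 days — not constant, but cyclic with period 2.
The events fall on every Monday and Friday.
The following Friday is 2012-11-30.
Next Monday: 2012-12-03.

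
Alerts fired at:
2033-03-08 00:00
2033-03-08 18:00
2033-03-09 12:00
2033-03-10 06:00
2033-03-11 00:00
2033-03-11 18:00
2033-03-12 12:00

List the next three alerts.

2033-03-13 06:00, 2033-03-14 00:00, 2033-03-14 18:00

Spacing: 18, 18, 18, 18, 18, 18 h — constant 18 h.
2033-03-12 12:00 + 18 h = 2033-03-13 06:00.
2033-03-13 06:00 + 18 h = 2033-03-14 00:00.
2033-03-14 00:00 + 18 h = 2033-03-14 18:00.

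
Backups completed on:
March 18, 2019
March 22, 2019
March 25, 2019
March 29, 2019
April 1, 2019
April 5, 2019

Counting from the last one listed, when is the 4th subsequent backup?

April 19, 2019

The gap pattern 4, 3, 4, 3, 4 repeats every 2 events.
These are the Mondays and Fridays of each week.
The following Monday is April 8, 2019.
The following Friday is April 12, 2019.
Next Monday: April 15, 2019.
Next Friday: April 19, 2019.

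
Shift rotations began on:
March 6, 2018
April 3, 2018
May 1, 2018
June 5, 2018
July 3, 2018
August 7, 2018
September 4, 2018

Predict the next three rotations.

October 2, 2018; November 6, 2018; December 4, 2018

All dates are Tuesdays, 28, 28, 35, 28, 35, 28 days apart.
Specifically, the 1st Tuesday of each month.
1st Tuesday of October 2018: October 2, 2018.
November 2018 — 1st Tuesday is November 6, 2018.
1st Tuesday of December 2018: December 4, 2018.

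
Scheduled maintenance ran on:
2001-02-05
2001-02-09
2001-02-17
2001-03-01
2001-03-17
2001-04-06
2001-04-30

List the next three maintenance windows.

2001-05-28, 2001-06-29, 2001-08-04

Intervals are 4, 8, 12, 16, 20, 24 days — an arithmetic progression with common difference 4.
Next gap: 28 days. 2001-04-30 + 28 days = 2001-05-28.
Next gap: 32 days. 2001-05-28 + 32 days = 2001-06-29.
Next gap: 36 days. 2001-06-29 + 36 days = 2001-08-04.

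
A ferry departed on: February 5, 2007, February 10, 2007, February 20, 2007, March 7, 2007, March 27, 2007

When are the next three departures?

April 21, 2007; May 21, 2007; June 25, 2007

The spacing grows by 5 each time: 5, 10, 15, 20 days.
Next gap: 25 days. March 27, 2007 + 25 days = April 21, 2007.
Next gap: 30 days. April 21, 2007 + 30 days = May 21, 2007.
Next gap: 35 days. May 21, 2007 + 35 days = June 25, 2007.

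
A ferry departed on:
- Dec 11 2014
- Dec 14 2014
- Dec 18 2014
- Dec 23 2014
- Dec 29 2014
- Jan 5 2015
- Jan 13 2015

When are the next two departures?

Intervals are 3, 4, 5, 6, 7, 8 days — an arithmetic progression with common difference 1.
Next gap: 9 days. Jan 13 2015 + 9 days = Jan 22 2015.
Next gap: 10 days. Jan 22 2015 + 10 days = Feb 1 2015.

Jan 22 2015, Feb 1 2015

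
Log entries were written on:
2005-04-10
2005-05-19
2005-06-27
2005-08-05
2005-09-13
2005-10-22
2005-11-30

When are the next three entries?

2006-01-08, 2006-02-16, 2006-03-27

The spacing is 39, 39, 39, 39, 39, 39 days — always 39 days.
2005-11-30 + 39 days = 2006-01-08.
2006-01-08 + 39 days = 2006-02-16.
2006-02-16 + 39 days = 2006-03-27.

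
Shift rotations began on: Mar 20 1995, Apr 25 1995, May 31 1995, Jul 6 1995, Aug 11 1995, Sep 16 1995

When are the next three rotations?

Oct 22 1995, Nov 27 1995, Jan 2 1996

Every event comes 36 days after the last (36, 36, 36, 36, 36).
Sep 16 1995 + 36 days = Oct 22 1995.
Oct 22 1995 + 36 days = Nov 27 1995.
Nov 27 1995 + 36 days = Jan 2 1996.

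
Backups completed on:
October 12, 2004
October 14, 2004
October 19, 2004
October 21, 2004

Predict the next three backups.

Gaps: 2, 5, 2 days — not constant, but cyclic with period 2.
The events fall on every Tuesday and Thursday.
Next Tuesday: October 26, 2004.
Next Thursday: October 28, 2004.
The following Tuesday is November 2, 2004.

October 26, 2004; October 28, 2004; November 2, 2004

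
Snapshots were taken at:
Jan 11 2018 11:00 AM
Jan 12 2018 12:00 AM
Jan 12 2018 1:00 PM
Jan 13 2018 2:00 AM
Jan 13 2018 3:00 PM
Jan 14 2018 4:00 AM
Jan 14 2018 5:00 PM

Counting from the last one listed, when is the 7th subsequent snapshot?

Jan 18 2018 12:00 PM

Spacing: 13, 13, 13, 13, 13, 13 h — constant 13 h.
Jan 14 2018 5:00 PM + 13 h = Jan 15 2018 6:00 AM.
Jan 15 2018 6:00 AM + 13 h = Jan 15 2018 7:00 PM.
Jan 15 2018 7:00 PM + 13 h = Jan 16 2018 8:00 AM.
Jan 16 2018 8:00 AM + 13 h = Jan 16 2018 9:00 PM.
Jan 16 2018 9:00 PM + 13 h = Jan 17 2018 10:00 AM.
Jan 17 2018 10:00 AM + 13 h = Jan 17 2018 11:00 PM.
Jan 17 2018 11:00 PM + 13 h = Jan 18 2018 12:00 PM.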